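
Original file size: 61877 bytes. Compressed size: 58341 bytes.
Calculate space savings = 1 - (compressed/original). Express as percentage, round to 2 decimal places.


ratio = compressed/original = 58341/61877 = 0.942854
savings = 1 - ratio = 1 - 0.942854 = 0.057146
as a percentage: 0.057146 * 100 = 5.71%

Space savings = 1 - 58341/61877 = 5.71%


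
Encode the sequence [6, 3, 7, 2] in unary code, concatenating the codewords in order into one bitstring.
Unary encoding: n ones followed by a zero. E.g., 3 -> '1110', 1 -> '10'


Encode each number as n ones followed by a terminating 0:
  6 -> 1111110 (7 bits)
  3 -> 1110 (4 bits)
  7 -> 11111110 (8 bits)
  2 -> 110 (3 bits)
Total length = 7 + 4 + 8 + 3 = 22 bits.

Unary([6, 3, 7, 2]) = 1111110111011111110110 (22 bits)


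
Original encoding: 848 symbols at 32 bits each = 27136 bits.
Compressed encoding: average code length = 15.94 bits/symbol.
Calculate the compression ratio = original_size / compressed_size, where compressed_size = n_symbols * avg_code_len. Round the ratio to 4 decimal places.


original_size = n_symbols * orig_bits = 848 * 32 = 27136 bits
compressed_size = n_symbols * avg_code_len = 848 * 15.94 = 13517.12 bits
ratio = original_size / compressed_size = 27136 / 13517.12 = 2.0075

Compression ratio = 2.0075


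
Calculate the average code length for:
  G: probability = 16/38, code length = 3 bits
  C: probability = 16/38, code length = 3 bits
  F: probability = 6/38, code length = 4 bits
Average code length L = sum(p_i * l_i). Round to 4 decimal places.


Weighted contributions p_i * l_i:
  G: (16/38) * 3 = 48/38
  C: (16/38) * 3 = 48/38
  F: (6/38) * 4 = 24/38
Sum = (48 + 48 + 24)/38 = 120/38

L = 120/38 = 3.1579 bits/symbol


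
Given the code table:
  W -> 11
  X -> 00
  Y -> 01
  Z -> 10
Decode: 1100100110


Decoding:
11 -> W
00 -> X
10 -> Z
01 -> Y
10 -> Z


Result: WXZYZ


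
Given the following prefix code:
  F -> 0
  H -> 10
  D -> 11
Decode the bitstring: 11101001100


Decoding step by step:
Bits 11 -> D
Bits 10 -> H
Bits 10 -> H
Bits 0 -> F
Bits 11 -> D
Bits 0 -> F
Bits 0 -> F


Decoded message: DHHFDFF


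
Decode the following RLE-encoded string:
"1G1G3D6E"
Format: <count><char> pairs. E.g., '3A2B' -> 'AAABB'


Expanding each <count><char> pair:
  1G -> 'G'
  1G -> 'G'
  3D -> 'DDD'
  6E -> 'EEEEEE'

Decoded = GGDDDEEEEEE


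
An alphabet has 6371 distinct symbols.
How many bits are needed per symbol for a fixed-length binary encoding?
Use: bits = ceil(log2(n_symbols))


log2(6371) = 12.6373
Bracket: 2^12 = 4096 < 6371 <= 2^13 = 8192
So ceil(log2(6371)) = 13

bits = ceil(log2(6371)) = ceil(12.6373) = 13 bits


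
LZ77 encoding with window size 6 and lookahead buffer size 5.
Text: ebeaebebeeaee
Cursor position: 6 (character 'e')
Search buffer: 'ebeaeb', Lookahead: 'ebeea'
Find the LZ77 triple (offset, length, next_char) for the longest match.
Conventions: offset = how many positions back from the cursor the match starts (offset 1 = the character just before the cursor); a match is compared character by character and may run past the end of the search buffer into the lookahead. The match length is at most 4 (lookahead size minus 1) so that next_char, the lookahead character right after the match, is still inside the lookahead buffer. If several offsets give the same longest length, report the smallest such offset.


Try each offset into the search buffer:
  offset=1 (pos 5, char 'b'): match length 0
  offset=2 (pos 4, char 'e'): match length 3
  offset=3 (pos 3, char 'a'): match length 0
  offset=4 (pos 2, char 'e'): match length 1
  offset=5 (pos 1, char 'b'): match length 0
  offset=6 (pos 0, char 'e'): match length 3
Longest match has length 3, found at offsets 2, 6; take the smallest, offset 2.
next_char = character at position 6 + 3 = 9 -> 'e'

Best match: offset=2, length=3 (matching 'ebe' starting at position 4)
LZ77 triple: (2, 3, 'e')


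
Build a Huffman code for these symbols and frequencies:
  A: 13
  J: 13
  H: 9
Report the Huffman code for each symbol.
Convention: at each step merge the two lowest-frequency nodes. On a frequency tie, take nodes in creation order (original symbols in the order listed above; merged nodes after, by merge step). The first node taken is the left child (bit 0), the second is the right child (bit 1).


Huffman tree construction:
Step 1: Merge H(9) + A(13) = 22
Step 2: Merge J(13) + (H+A)(22) = 35
Read each symbol's code off the tree from the root (left child = 0, right child = 1).

Codes:
  A: 11 (length 2)
  J: 0 (length 1)
  H: 10 (length 2)
Average code length: 57/35 = 1.6286 bits/symbol


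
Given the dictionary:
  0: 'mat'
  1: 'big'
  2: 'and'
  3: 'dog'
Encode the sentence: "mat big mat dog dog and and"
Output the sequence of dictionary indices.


Look up each word in the dictionary:
  'mat' -> 0
  'big' -> 1
  'mat' -> 0
  'dog' -> 3
  'dog' -> 3
  'and' -> 2
  'and' -> 2

Encoded: [0, 1, 0, 3, 3, 2, 2]


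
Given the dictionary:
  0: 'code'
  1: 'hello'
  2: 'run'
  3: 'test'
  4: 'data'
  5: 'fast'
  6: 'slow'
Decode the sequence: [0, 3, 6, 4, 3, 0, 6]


Look up each index in the dictionary:
  0 -> 'code'
  3 -> 'test'
  6 -> 'slow'
  4 -> 'data'
  3 -> 'test'
  0 -> 'code'
  6 -> 'slow'

Decoded: "code test slow data test code slow"


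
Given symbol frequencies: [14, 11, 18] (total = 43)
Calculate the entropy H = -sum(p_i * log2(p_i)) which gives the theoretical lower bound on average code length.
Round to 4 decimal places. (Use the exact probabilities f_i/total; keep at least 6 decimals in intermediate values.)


Per-symbol terms -p_i * log2(p_i) with p_i = f_i/43:
  p = 14/43 = 0.325581: log2(p) = -1.618910, -p*log2(p) = 0.527087
  p = 11/43 = 0.255814: log2(p) = -1.966833, -p*log2(p) = 0.503143
  p = 18/43 = 0.418605: log2(p) = -1.256340, -p*log2(p) = 0.525910
H = 0.527087 + 0.503143 + 0.525910 = 1.556140

H = 1.5561 bits/symbol


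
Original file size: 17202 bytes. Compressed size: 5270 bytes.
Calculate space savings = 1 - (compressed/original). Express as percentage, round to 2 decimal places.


ratio = compressed/original = 5270/17202 = 0.30636
savings = 1 - ratio = 1 - 0.30636 = 0.69364
as a percentage: 0.69364 * 100 = 69.36%

Space savings = 1 - 5270/17202 = 69.36%


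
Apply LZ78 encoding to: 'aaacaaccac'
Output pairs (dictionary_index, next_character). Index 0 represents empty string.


LZ78 encoding steps:
Dictionary: {0: ''}
Step 1: w='' (idx 0), next='a' -> output (0, 'a'), add 'a' as idx 1
Step 2: w='a' (idx 1), next='a' -> output (1, 'a'), add 'aa' as idx 2
Step 3: w='' (idx 0), next='c' -> output (0, 'c'), add 'c' as idx 3
Step 4: w='aa' (idx 2), next='c' -> output (2, 'c'), add 'aac' as idx 4
Step 5: w='c' (idx 3), next='a' -> output (3, 'a'), add 'ca' as idx 5
Step 6: w='c' (idx 3), end of input -> output (3, '')


Encoded: [(0, 'a'), (1, 'a'), (0, 'c'), (2, 'c'), (3, 'a'), (3, '')]


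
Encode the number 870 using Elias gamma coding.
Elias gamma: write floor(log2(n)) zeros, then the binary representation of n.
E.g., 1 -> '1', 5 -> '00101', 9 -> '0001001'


num_bits = floor(log2(870)) + 1 = 10
leading_zeros = num_bits - 1 = 9
binary(870) = 1101100110

Elias gamma(870) = '000000000' + '1101100110' = 0000000001101100110 (19 bits)


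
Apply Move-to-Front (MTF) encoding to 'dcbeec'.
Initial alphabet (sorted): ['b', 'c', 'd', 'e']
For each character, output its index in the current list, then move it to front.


MTF encoding:
'd': index 2 in ['b', 'c', 'd', 'e'] -> ['d', 'b', 'c', 'e']
'c': index 2 in ['d', 'b', 'c', 'e'] -> ['c', 'd', 'b', 'e']
'b': index 2 in ['c', 'd', 'b', 'e'] -> ['b', 'c', 'd', 'e']
'e': index 3 in ['b', 'c', 'd', 'e'] -> ['e', 'b', 'c', 'd']
'e': index 0 in ['e', 'b', 'c', 'd'] -> ['e', 'b', 'c', 'd']
'c': index 2 in ['e', 'b', 'c', 'd'] -> ['c', 'e', 'b', 'd']


Output: [2, 2, 2, 3, 0, 2]


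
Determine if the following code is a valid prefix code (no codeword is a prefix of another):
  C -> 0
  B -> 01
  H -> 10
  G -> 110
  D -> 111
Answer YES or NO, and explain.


Checking each pair (does one codeword prefix another?):
  C='0' vs B='01': prefix -- VIOLATION

NO -- this is NOT a valid prefix code. C (0) is a prefix of B (01).


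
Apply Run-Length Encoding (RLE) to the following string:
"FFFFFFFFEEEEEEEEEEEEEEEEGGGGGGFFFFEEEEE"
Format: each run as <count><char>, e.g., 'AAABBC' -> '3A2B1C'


Scanning runs left to right:
  i=0: run of 'F' x 8 -> '8F'
  i=8: run of 'E' x 16 -> '16E'
  i=24: run of 'G' x 6 -> '6G'
  i=30: run of 'F' x 4 -> '4F'
  i=34: run of 'E' x 5 -> '5E'

RLE = 8F16E6G4F5E


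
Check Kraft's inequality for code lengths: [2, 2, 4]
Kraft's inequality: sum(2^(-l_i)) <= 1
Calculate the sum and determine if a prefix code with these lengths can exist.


Sum = 2^(-2) + 2^(-2) + 2^(-4)
    = 0.25 + 0.25 + 0.0625
    = 9/16 = 0.5625
Since 0.5625 <= 1, Kraft's inequality IS satisfied.
A prefix code with these lengths CAN exist.

Kraft sum = 0.5625. Satisfied.


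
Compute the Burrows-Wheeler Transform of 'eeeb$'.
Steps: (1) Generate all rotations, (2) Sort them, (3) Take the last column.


Rotations (sorted):
  0: $eeeb -> last char: b
  1: b$eee -> last char: e
  2: eb$ee -> last char: e
  3: eeb$e -> last char: e
  4: eeeb$ -> last char: $


BWT = beee$


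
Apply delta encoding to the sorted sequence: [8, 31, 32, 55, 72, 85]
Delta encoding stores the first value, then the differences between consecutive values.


First value: 8
Deltas:
  31 - 8 = 23
  32 - 31 = 1
  55 - 32 = 23
  72 - 55 = 17
  85 - 72 = 13


Delta encoded: [8, 23, 1, 23, 17, 13]


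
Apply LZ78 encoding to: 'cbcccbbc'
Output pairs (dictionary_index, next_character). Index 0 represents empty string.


LZ78 encoding steps:
Dictionary: {0: ''}
Step 1: w='' (idx 0), next='c' -> output (0, 'c'), add 'c' as idx 1
Step 2: w='' (idx 0), next='b' -> output (0, 'b'), add 'b' as idx 2
Step 3: w='c' (idx 1), next='c' -> output (1, 'c'), add 'cc' as idx 3
Step 4: w='c' (idx 1), next='b' -> output (1, 'b'), add 'cb' as idx 4
Step 5: w='b' (idx 2), next='c' -> output (2, 'c'), add 'bc' as idx 5


Encoded: [(0, 'c'), (0, 'b'), (1, 'c'), (1, 'b'), (2, 'c')]


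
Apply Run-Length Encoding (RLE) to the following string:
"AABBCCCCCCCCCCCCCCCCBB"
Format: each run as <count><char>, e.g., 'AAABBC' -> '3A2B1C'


Scanning runs left to right:
  i=0: run of 'A' x 2 -> '2A'
  i=2: run of 'B' x 2 -> '2B'
  i=4: run of 'C' x 16 -> '16C'
  i=20: run of 'B' x 2 -> '2B'

RLE = 2A2B16C2B


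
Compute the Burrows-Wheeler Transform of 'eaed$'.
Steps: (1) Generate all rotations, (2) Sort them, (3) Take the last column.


Rotations (sorted):
  0: $eaed -> last char: d
  1: aed$e -> last char: e
  2: d$eae -> last char: e
  3: eaed$ -> last char: $
  4: ed$ea -> last char: a


BWT = dee$a


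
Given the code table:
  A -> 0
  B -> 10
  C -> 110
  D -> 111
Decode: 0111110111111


Decoding:
0 -> A
111 -> D
110 -> C
111 -> D
111 -> D


Result: ADCDD


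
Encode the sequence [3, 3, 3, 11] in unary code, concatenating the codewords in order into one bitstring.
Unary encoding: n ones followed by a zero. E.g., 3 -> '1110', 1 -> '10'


Encode each number as n ones followed by a terminating 0:
  3 -> 1110 (4 bits)
  3 -> 1110 (4 bits)
  3 -> 1110 (4 bits)
  11 -> 111111111110 (12 bits)
Total length = 4 + 4 + 4 + 12 = 24 bits.

Unary([3, 3, 3, 11]) = 111011101110111111111110 (24 bits)


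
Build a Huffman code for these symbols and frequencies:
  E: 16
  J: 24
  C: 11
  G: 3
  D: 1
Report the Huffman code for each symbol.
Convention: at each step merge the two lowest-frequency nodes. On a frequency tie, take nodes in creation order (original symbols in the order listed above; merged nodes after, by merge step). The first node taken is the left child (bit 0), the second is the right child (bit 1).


Huffman tree construction:
Step 1: Merge D(1) + G(3) = 4
Step 2: Merge (D+G)(4) + C(11) = 15
Step 3: Merge ((D+G)+C)(15) + E(16) = 31
Step 4: Merge J(24) + (((D+G)+C)+E)(31) = 55
Read each symbol's code off the tree from the root (left child = 0, right child = 1).

Codes:
  E: 11 (length 2)
  J: 0 (length 1)
  C: 101 (length 3)
  G: 1001 (length 4)
  D: 1000 (length 4)
Average code length: 105/55 = 1.9091 bits/symbol


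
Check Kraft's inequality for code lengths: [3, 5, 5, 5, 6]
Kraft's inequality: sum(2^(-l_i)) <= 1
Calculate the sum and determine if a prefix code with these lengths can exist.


Sum = 2^(-3) + 2^(-5) + 2^(-5) + 2^(-5) + 2^(-6)
    = 0.125 + 0.03125 + 0.03125 + 0.03125 + 0.015625
    = 15/64 = 0.234375
Since 0.234375 <= 1, Kraft's inequality IS satisfied.
A prefix code with these lengths CAN exist.

Kraft sum = 0.234375. Satisfied.


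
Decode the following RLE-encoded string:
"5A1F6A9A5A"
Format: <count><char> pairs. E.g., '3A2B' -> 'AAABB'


Expanding each <count><char> pair:
  5A -> 'AAAAA'
  1F -> 'F'
  6A -> 'AAAAAA'
  9A -> 'AAAAAAAAA'
  5A -> 'AAAAA'

Decoded = AAAAAFAAAAAAAAAAAAAAAAAAAA


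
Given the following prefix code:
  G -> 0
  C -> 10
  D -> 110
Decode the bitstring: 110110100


Decoding step by step:
Bits 110 -> D
Bits 110 -> D
Bits 10 -> C
Bits 0 -> G


Decoded message: DDCG


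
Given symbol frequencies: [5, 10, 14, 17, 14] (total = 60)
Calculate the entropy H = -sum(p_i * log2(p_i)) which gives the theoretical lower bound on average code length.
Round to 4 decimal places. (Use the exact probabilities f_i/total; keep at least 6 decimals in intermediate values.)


Per-symbol terms -p_i * log2(p_i) with p_i = f_i/60:
  p = 5/60 = 0.083333: log2(p) = -3.584963, -p*log2(p) = 0.298747
  p = 10/60 = 0.166667: log2(p) = -2.584963, -p*log2(p) = 0.430827
  p = 14/60 = 0.233333: log2(p) = -2.099536, -p*log2(p) = 0.489892
  p = 17/60 = 0.283333: log2(p) = -1.819428, -p*log2(p) = 0.515505
  p = 14/60 = 0.233333: log2(p) = -2.099536, -p*log2(p) = 0.489892
H = 0.298747 + 0.430827 + 0.489892 + 0.515505 + 0.489892 = 2.224863

H = 2.2249 bits/symbol


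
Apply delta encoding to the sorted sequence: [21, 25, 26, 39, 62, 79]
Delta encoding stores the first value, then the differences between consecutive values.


First value: 21
Deltas:
  25 - 21 = 4
  26 - 25 = 1
  39 - 26 = 13
  62 - 39 = 23
  79 - 62 = 17


Delta encoded: [21, 4, 1, 13, 23, 17]


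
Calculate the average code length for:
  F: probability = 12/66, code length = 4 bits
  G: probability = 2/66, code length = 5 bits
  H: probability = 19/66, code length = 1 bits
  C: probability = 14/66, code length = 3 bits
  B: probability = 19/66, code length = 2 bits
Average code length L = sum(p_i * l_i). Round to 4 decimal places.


Weighted contributions p_i * l_i:
  F: (12/66) * 4 = 48/66
  G: (2/66) * 5 = 10/66
  H: (19/66) * 1 = 19/66
  C: (14/66) * 3 = 42/66
  B: (19/66) * 2 = 38/66
Sum = (48 + 10 + 19 + 42 + 38)/66 = 157/66

L = 157/66 = 2.3788 bits/symbol


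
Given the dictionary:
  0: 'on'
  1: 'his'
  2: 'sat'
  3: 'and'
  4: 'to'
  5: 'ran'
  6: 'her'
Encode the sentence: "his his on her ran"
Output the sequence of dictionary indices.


Look up each word in the dictionary:
  'his' -> 1
  'his' -> 1
  'on' -> 0
  'her' -> 6
  'ran' -> 5

Encoded: [1, 1, 0, 6, 5]


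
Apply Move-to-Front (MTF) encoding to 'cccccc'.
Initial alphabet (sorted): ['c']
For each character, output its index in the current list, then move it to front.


MTF encoding:
'c': index 0 in ['c'] -> ['c']
'c': index 0 in ['c'] -> ['c']
'c': index 0 in ['c'] -> ['c']
'c': index 0 in ['c'] -> ['c']
'c': index 0 in ['c'] -> ['c']
'c': index 0 in ['c'] -> ['c']


Output: [0, 0, 0, 0, 0, 0]


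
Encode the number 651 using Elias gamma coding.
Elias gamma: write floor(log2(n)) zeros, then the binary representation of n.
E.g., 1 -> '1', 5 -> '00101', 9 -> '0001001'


num_bits = floor(log2(651)) + 1 = 10
leading_zeros = num_bits - 1 = 9
binary(651) = 1010001011

Elias gamma(651) = '000000000' + '1010001011' = 0000000001010001011 (19 bits)


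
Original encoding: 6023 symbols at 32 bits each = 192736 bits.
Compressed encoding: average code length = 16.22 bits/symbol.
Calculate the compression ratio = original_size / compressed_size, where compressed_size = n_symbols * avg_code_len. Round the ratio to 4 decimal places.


original_size = n_symbols * orig_bits = 6023 * 32 = 192736 bits
compressed_size = n_symbols * avg_code_len = 6023 * 16.22 = 97693.06 bits
ratio = original_size / compressed_size = 192736 / 97693.06 = 1.9729

Compression ratio = 1.9729


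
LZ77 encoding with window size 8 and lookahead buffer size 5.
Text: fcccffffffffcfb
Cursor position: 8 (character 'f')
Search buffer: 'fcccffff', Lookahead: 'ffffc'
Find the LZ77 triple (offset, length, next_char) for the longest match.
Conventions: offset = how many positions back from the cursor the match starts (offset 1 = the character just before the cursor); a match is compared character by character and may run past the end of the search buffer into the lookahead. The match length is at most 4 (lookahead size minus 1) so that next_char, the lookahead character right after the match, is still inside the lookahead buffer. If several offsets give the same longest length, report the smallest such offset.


Try each offset into the search buffer:
  offset=1 (pos 7, char 'f'): match length 4
  offset=2 (pos 6, char 'f'): match length 4
  offset=3 (pos 5, char 'f'): match length 4
  offset=4 (pos 4, char 'f'): match length 4
  offset=5 (pos 3, char 'c'): match length 0
  offset=6 (pos 2, char 'c'): match length 0
  offset=7 (pos 1, char 'c'): match length 0
  offset=8 (pos 0, char 'f'): match length 1
Longest match has length 4, found at offsets 1, 2, 3, 4; take the smallest, offset 1.
next_char = character at position 8 + 4 = 12 -> 'c'

Best match: offset=1, length=4 (matching 'ffff' starting at position 7)
LZ77 triple: (1, 4, 'c')


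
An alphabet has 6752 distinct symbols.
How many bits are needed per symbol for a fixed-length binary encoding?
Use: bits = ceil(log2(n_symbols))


log2(6752) = 12.7211
Bracket: 2^12 = 4096 < 6752 <= 2^13 = 8192
So ceil(log2(6752)) = 13

bits = ceil(log2(6752)) = ceil(12.7211) = 13 bits


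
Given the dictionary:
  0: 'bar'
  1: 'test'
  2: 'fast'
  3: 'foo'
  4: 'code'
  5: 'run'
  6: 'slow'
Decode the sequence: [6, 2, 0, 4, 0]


Look up each index in the dictionary:
  6 -> 'slow'
  2 -> 'fast'
  0 -> 'bar'
  4 -> 'code'
  0 -> 'bar'

Decoded: "slow fast bar code bar"


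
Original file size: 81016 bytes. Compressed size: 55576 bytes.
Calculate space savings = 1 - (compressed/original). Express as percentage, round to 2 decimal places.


ratio = compressed/original = 55576/81016 = 0.685988
savings = 1 - ratio = 1 - 0.685988 = 0.314012
as a percentage: 0.314012 * 100 = 31.4%

Space savings = 1 - 55576/81016 = 31.4%


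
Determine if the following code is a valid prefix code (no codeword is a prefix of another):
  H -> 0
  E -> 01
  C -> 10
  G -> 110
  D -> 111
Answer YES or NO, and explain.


Checking each pair (does one codeword prefix another?):
  H='0' vs E='01': prefix -- VIOLATION

NO -- this is NOT a valid prefix code. H (0) is a prefix of E (01).


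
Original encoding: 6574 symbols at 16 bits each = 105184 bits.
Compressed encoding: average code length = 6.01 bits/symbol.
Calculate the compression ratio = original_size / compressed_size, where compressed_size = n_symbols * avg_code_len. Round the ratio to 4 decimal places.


original_size = n_symbols * orig_bits = 6574 * 16 = 105184 bits
compressed_size = n_symbols * avg_code_len = 6574 * 6.01 = 39509.74 bits
ratio = original_size / compressed_size = 105184 / 39509.74 = 2.6622

Compression ratio = 2.6622


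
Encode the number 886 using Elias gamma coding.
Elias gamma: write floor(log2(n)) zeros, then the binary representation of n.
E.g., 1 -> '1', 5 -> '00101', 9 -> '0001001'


num_bits = floor(log2(886)) + 1 = 10
leading_zeros = num_bits - 1 = 9
binary(886) = 1101110110

Elias gamma(886) = '000000000' + '1101110110' = 0000000001101110110 (19 bits)


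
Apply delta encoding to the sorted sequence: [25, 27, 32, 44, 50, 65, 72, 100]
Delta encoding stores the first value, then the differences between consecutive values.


First value: 25
Deltas:
  27 - 25 = 2
  32 - 27 = 5
  44 - 32 = 12
  50 - 44 = 6
  65 - 50 = 15
  72 - 65 = 7
  100 - 72 = 28


Delta encoded: [25, 2, 5, 12, 6, 15, 7, 28]


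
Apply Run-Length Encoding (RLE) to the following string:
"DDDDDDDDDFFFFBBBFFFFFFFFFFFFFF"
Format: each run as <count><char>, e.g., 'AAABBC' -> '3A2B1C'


Scanning runs left to right:
  i=0: run of 'D' x 9 -> '9D'
  i=9: run of 'F' x 4 -> '4F'
  i=13: run of 'B' x 3 -> '3B'
  i=16: run of 'F' x 14 -> '14F'

RLE = 9D4F3B14F


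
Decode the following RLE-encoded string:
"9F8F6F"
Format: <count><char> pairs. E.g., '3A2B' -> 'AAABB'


Expanding each <count><char> pair:
  9F -> 'FFFFFFFFF'
  8F -> 'FFFFFFFF'
  6F -> 'FFFFFF'

Decoded = FFFFFFFFFFFFFFFFFFFFFFF


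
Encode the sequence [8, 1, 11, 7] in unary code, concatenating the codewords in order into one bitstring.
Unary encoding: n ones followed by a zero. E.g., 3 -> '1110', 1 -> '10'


Encode each number as n ones followed by a terminating 0:
  8 -> 111111110 (9 bits)
  1 -> 10 (2 bits)
  11 -> 111111111110 (12 bits)
  7 -> 11111110 (8 bits)
Total length = 9 + 2 + 12 + 8 = 31 bits.

Unary([8, 1, 11, 7]) = 1111111101011111111111011111110 (31 bits)


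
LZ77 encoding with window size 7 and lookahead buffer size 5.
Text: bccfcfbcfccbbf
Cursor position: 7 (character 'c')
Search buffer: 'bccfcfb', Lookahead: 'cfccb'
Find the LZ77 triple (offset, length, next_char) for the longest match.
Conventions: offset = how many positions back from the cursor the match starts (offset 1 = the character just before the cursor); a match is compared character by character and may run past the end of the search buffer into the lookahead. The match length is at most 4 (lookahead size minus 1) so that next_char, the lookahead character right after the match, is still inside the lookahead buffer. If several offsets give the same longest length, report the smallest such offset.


Try each offset into the search buffer:
  offset=1 (pos 6, char 'b'): match length 0
  offset=2 (pos 5, char 'f'): match length 0
  offset=3 (pos 4, char 'c'): match length 2
  offset=4 (pos 3, char 'f'): match length 0
  offset=5 (pos 2, char 'c'): match length 3
  offset=6 (pos 1, char 'c'): match length 1
  offset=7 (pos 0, char 'b'): match length 0
Longest match has length 3 at offset 5.
next_char = character at position 7 + 3 = 10 -> 'c'

Best match: offset=5, length=3 (matching 'cfc' starting at position 2)
LZ77 triple: (5, 3, 'c')


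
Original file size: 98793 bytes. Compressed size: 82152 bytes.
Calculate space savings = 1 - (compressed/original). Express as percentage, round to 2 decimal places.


ratio = compressed/original = 82152/98793 = 0.831557
savings = 1 - ratio = 1 - 0.831557 = 0.168443
as a percentage: 0.168443 * 100 = 16.84%

Space savings = 1 - 82152/98793 = 16.84%


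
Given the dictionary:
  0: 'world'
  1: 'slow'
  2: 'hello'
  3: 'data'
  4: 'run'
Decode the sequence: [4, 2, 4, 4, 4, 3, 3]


Look up each index in the dictionary:
  4 -> 'run'
  2 -> 'hello'
  4 -> 'run'
  4 -> 'run'
  4 -> 'run'
  3 -> 'data'
  3 -> 'data'

Decoded: "run hello run run run data data"


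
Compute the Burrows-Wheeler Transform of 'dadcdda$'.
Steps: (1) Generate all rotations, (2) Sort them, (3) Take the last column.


Rotations (sorted):
  0: $dadcdda -> last char: a
  1: a$dadcdd -> last char: d
  2: adcdda$d -> last char: d
  3: cdda$dad -> last char: d
  4: da$dadcd -> last char: d
  5: dadcdda$ -> last char: $
  6: dcdda$da -> last char: a
  7: dda$dadc -> last char: c


BWT = adddd$ac


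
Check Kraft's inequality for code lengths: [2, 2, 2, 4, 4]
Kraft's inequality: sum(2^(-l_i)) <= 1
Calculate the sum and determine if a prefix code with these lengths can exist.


Sum = 2^(-2) + 2^(-2) + 2^(-2) + 2^(-4) + 2^(-4)
    = 0.25 + 0.25 + 0.25 + 0.0625 + 0.0625
    = 14/16 = 0.875
Since 0.875 <= 1, Kraft's inequality IS satisfied.
A prefix code with these lengths CAN exist.

Kraft sum = 0.875. Satisfied.


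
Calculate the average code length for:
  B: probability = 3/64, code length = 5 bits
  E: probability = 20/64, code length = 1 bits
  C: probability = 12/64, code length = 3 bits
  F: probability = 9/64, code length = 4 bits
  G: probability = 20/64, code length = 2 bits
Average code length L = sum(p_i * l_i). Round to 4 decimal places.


Weighted contributions p_i * l_i:
  B: (3/64) * 5 = 15/64
  E: (20/64) * 1 = 20/64
  C: (12/64) * 3 = 36/64
  F: (9/64) * 4 = 36/64
  G: (20/64) * 2 = 40/64
Sum = (15 + 20 + 36 + 36 + 40)/64 = 147/64

L = 147/64 = 2.2969 bits/symbol


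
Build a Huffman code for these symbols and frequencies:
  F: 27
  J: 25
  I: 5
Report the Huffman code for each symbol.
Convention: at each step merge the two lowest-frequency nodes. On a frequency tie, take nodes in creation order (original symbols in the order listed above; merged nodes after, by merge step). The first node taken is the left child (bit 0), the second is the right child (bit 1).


Huffman tree construction:
Step 1: Merge I(5) + J(25) = 30
Step 2: Merge F(27) + (I+J)(30) = 57
Read each symbol's code off the tree from the root (left child = 0, right child = 1).

Codes:
  F: 0 (length 1)
  J: 11 (length 2)
  I: 10 (length 2)
Average code length: 87/57 = 1.5263 bits/symbol


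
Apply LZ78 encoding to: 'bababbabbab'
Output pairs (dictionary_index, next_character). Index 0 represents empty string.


LZ78 encoding steps:
Dictionary: {0: ''}
Step 1: w='' (idx 0), next='b' -> output (0, 'b'), add 'b' as idx 1
Step 2: w='' (idx 0), next='a' -> output (0, 'a'), add 'a' as idx 2
Step 3: w='b' (idx 1), next='a' -> output (1, 'a'), add 'ba' as idx 3
Step 4: w='b' (idx 1), next='b' -> output (1, 'b'), add 'bb' as idx 4
Step 5: w='a' (idx 2), next='b' -> output (2, 'b'), add 'ab' as idx 5
Step 6: w='ba' (idx 3), next='b' -> output (3, 'b'), add 'bab' as idx 6


Encoded: [(0, 'b'), (0, 'a'), (1, 'a'), (1, 'b'), (2, 'b'), (3, 'b')]


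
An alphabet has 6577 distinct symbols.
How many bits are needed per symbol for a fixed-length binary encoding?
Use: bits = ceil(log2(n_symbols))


log2(6577) = 12.6832
Bracket: 2^12 = 4096 < 6577 <= 2^13 = 8192
So ceil(log2(6577)) = 13

bits = ceil(log2(6577)) = ceil(12.6832) = 13 bits


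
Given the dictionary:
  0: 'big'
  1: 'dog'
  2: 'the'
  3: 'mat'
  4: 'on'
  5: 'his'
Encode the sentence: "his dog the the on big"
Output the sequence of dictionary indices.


Look up each word in the dictionary:
  'his' -> 5
  'dog' -> 1
  'the' -> 2
  'the' -> 2
  'on' -> 4
  'big' -> 0

Encoded: [5, 1, 2, 2, 4, 0]


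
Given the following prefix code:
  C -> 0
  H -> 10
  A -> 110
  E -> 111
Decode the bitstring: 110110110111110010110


Decoding step by step:
Bits 110 -> A
Bits 110 -> A
Bits 110 -> A
Bits 111 -> E
Bits 110 -> A
Bits 0 -> C
Bits 10 -> H
Bits 110 -> A


Decoded message: AAAEACHA


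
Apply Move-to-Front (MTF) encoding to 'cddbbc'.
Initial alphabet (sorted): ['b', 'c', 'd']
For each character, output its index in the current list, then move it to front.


MTF encoding:
'c': index 1 in ['b', 'c', 'd'] -> ['c', 'b', 'd']
'd': index 2 in ['c', 'b', 'd'] -> ['d', 'c', 'b']
'd': index 0 in ['d', 'c', 'b'] -> ['d', 'c', 'b']
'b': index 2 in ['d', 'c', 'b'] -> ['b', 'd', 'c']
'b': index 0 in ['b', 'd', 'c'] -> ['b', 'd', 'c']
'c': index 2 in ['b', 'd', 'c'] -> ['c', 'b', 'd']


Output: [1, 2, 0, 2, 0, 2]


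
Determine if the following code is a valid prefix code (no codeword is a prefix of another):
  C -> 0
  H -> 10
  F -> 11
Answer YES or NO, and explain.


Checking each pair (does one codeword prefix another?):
  C='0' vs H='10': no prefix
  C='0' vs F='11': no prefix
  H='10' vs C='0': no prefix
  H='10' vs F='11': no prefix
  F='11' vs C='0': no prefix
  F='11' vs H='10': no prefix
No violation found over all pairs.

YES -- this is a valid prefix code. No codeword is a prefix of any other codeword.


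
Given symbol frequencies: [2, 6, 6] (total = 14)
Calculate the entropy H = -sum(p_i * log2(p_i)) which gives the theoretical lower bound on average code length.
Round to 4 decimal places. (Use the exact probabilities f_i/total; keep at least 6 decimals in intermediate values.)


Per-symbol terms -p_i * log2(p_i) with p_i = f_i/14:
  p = 2/14 = 0.142857: log2(p) = -2.807355, -p*log2(p) = 0.401051
  p = 6/14 = 0.428571: log2(p) = -1.222392, -p*log2(p) = 0.523882
  p = 6/14 = 0.428571: log2(p) = -1.222392, -p*log2(p) = 0.523882
H = 0.401051 + 0.523882 + 0.523882 = 1.448815

H = 1.4488 bits/symbol


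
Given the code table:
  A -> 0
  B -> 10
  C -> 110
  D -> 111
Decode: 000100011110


Decoding:
0 -> A
0 -> A
0 -> A
10 -> B
0 -> A
0 -> A
111 -> D
10 -> B


Result: AAABAADB


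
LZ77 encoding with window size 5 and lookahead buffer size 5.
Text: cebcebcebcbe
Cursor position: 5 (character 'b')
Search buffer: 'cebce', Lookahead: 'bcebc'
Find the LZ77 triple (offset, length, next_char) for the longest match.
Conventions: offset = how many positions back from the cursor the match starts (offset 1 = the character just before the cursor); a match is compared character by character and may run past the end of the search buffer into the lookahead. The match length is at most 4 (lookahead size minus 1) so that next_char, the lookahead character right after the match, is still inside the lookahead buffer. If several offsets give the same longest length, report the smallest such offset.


Try each offset into the search buffer:
  offset=1 (pos 4, char 'e'): match length 0
  offset=2 (pos 3, char 'c'): match length 0
  offset=3 (pos 2, char 'b'): match length 4
  offset=4 (pos 1, char 'e'): match length 0
  offset=5 (pos 0, char 'c'): match length 0
Longest match has length 4 at offset 3.
next_char = character at position 5 + 4 = 9 -> 'c'

Best match: offset=3, length=4 (matching 'bceb' starting at position 2)
LZ77 triple: (3, 4, 'c')


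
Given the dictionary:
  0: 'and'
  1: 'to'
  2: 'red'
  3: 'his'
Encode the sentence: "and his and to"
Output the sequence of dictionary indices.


Look up each word in the dictionary:
  'and' -> 0
  'his' -> 3
  'and' -> 0
  'to' -> 1

Encoded: [0, 3, 0, 1]


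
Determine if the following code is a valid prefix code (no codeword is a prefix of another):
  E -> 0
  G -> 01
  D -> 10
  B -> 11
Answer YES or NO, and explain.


Checking each pair (does one codeword prefix another?):
  E='0' vs G='01': prefix -- VIOLATION

NO -- this is NOT a valid prefix code. E (0) is a prefix of G (01).


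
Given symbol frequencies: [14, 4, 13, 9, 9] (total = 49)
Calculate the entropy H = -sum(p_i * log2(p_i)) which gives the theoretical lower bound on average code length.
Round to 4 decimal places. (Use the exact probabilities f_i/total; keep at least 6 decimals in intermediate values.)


Per-symbol terms -p_i * log2(p_i) with p_i = f_i/49:
  p = 14/49 = 0.285714: log2(p) = -1.807355, -p*log2(p) = 0.516387
  p = 4/49 = 0.081633: log2(p) = -3.614710, -p*log2(p) = 0.295078
  p = 13/49 = 0.265306: log2(p) = -1.914270, -p*log2(p) = 0.507868
  p = 9/49 = 0.183673: log2(p) = -2.444785, -p*log2(p) = 0.449042
  p = 9/49 = 0.183673: log2(p) = -2.444785, -p*log2(p) = 0.449042
H = 0.516387 + 0.295078 + 0.507868 + 0.449042 + 0.449042 = 2.217417

H = 2.2174 bits/symbol


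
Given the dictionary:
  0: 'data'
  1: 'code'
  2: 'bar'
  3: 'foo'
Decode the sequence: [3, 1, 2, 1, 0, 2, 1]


Look up each index in the dictionary:
  3 -> 'foo'
  1 -> 'code'
  2 -> 'bar'
  1 -> 'code'
  0 -> 'data'
  2 -> 'bar'
  1 -> 'code'

Decoded: "foo code bar code data bar code"


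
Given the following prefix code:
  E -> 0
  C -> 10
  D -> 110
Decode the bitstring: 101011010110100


Decoding step by step:
Bits 10 -> C
Bits 10 -> C
Bits 110 -> D
Bits 10 -> C
Bits 110 -> D
Bits 10 -> C
Bits 0 -> E


Decoded message: CCDCDCE


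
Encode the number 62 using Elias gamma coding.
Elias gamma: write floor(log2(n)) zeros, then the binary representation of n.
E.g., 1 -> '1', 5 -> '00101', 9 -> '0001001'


num_bits = floor(log2(62)) + 1 = 6
leading_zeros = num_bits - 1 = 5
binary(62) = 111110

Elias gamma(62) = '00000' + '111110' = 00000111110 (11 bits)


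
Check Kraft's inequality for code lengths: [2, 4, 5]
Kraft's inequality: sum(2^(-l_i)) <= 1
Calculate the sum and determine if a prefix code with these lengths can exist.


Sum = 2^(-2) + 2^(-4) + 2^(-5)
    = 0.25 + 0.0625 + 0.03125
    = 11/32 = 0.34375
Since 0.34375 <= 1, Kraft's inequality IS satisfied.
A prefix code with these lengths CAN exist.

Kraft sum = 0.34375. Satisfied.


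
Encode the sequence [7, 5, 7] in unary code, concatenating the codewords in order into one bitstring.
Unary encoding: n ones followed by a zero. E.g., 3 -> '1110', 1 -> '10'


Encode each number as n ones followed by a terminating 0:
  7 -> 11111110 (8 bits)
  5 -> 111110 (6 bits)
  7 -> 11111110 (8 bits)
Total length = 8 + 6 + 8 = 22 bits.

Unary([7, 5, 7]) = 1111111011111011111110 (22 bits)


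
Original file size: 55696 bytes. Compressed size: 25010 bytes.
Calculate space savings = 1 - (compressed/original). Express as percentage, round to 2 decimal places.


ratio = compressed/original = 25010/55696 = 0.449045
savings = 1 - ratio = 1 - 0.449045 = 0.550955
as a percentage: 0.550955 * 100 = 55.1%

Space savings = 1 - 25010/55696 = 55.1%


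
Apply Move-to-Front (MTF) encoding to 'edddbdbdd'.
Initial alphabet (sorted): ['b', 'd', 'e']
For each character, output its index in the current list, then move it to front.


MTF encoding:
'e': index 2 in ['b', 'd', 'e'] -> ['e', 'b', 'd']
'd': index 2 in ['e', 'b', 'd'] -> ['d', 'e', 'b']
'd': index 0 in ['d', 'e', 'b'] -> ['d', 'e', 'b']
'd': index 0 in ['d', 'e', 'b'] -> ['d', 'e', 'b']
'b': index 2 in ['d', 'e', 'b'] -> ['b', 'd', 'e']
'd': index 1 in ['b', 'd', 'e'] -> ['d', 'b', 'e']
'b': index 1 in ['d', 'b', 'e'] -> ['b', 'd', 'e']
'd': index 1 in ['b', 'd', 'e'] -> ['d', 'b', 'e']
'd': index 0 in ['d', 'b', 'e'] -> ['d', 'b', 'e']


Output: [2, 2, 0, 0, 2, 1, 1, 1, 0]


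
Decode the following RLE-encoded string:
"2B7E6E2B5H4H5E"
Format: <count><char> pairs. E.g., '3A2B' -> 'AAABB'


Expanding each <count><char> pair:
  2B -> 'BB'
  7E -> 'EEEEEEE'
  6E -> 'EEEEEE'
  2B -> 'BB'
  5H -> 'HHHHH'
  4H -> 'HHHH'
  5E -> 'EEEEE'

Decoded = BBEEEEEEEEEEEEEBBHHHHHHHHHEEEEE


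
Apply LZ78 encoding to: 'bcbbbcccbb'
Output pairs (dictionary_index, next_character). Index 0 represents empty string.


LZ78 encoding steps:
Dictionary: {0: ''}
Step 1: w='' (idx 0), next='b' -> output (0, 'b'), add 'b' as idx 1
Step 2: w='' (idx 0), next='c' -> output (0, 'c'), add 'c' as idx 2
Step 3: w='b' (idx 1), next='b' -> output (1, 'b'), add 'bb' as idx 3
Step 4: w='b' (idx 1), next='c' -> output (1, 'c'), add 'bc' as idx 4
Step 5: w='c' (idx 2), next='c' -> output (2, 'c'), add 'cc' as idx 5
Step 6: w='bb' (idx 3), end of input -> output (3, '')


Encoded: [(0, 'b'), (0, 'c'), (1, 'b'), (1, 'c'), (2, 'c'), (3, '')]


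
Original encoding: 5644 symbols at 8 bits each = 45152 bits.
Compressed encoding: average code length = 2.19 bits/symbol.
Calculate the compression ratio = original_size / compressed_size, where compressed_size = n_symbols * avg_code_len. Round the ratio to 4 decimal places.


original_size = n_symbols * orig_bits = 5644 * 8 = 45152 bits
compressed_size = n_symbols * avg_code_len = 5644 * 2.19 = 12360.36 bits
ratio = original_size / compressed_size = 45152 / 12360.36 = 3.653

Compression ratio = 3.653


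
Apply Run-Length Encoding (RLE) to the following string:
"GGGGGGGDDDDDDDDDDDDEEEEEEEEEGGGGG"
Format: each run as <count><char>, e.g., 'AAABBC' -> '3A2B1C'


Scanning runs left to right:
  i=0: run of 'G' x 7 -> '7G'
  i=7: run of 'D' x 12 -> '12D'
  i=19: run of 'E' x 9 -> '9E'
  i=28: run of 'G' x 5 -> '5G'

RLE = 7G12D9E5G


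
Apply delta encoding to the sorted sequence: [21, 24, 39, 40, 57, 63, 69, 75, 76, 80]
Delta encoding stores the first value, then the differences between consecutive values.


First value: 21
Deltas:
  24 - 21 = 3
  39 - 24 = 15
  40 - 39 = 1
  57 - 40 = 17
  63 - 57 = 6
  69 - 63 = 6
  75 - 69 = 6
  76 - 75 = 1
  80 - 76 = 4


Delta encoded: [21, 3, 15, 1, 17, 6, 6, 6, 1, 4]


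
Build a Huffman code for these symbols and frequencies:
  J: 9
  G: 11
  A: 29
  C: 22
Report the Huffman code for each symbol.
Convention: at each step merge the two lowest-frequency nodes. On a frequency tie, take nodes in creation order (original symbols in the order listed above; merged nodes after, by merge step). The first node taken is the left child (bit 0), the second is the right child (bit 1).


Huffman tree construction:
Step 1: Merge J(9) + G(11) = 20
Step 2: Merge (J+G)(20) + C(22) = 42
Step 3: Merge A(29) + ((J+G)+C)(42) = 71
Read each symbol's code off the tree from the root (left child = 0, right child = 1).

Codes:
  J: 100 (length 3)
  G: 101 (length 3)
  A: 0 (length 1)
  C: 11 (length 2)
Average code length: 133/71 = 1.8732 bits/symbol


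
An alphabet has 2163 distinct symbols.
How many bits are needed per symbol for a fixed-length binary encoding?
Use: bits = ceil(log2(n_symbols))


log2(2163) = 11.0788
Bracket: 2^11 = 2048 < 2163 <= 2^12 = 4096
So ceil(log2(2163)) = 12

bits = ceil(log2(2163)) = ceil(11.0788) = 12 bits


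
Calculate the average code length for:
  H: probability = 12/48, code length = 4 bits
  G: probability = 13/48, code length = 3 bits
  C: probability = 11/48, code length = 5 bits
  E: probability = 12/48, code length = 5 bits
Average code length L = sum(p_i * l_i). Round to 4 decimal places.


Weighted contributions p_i * l_i:
  H: (12/48) * 4 = 48/48
  G: (13/48) * 3 = 39/48
  C: (11/48) * 5 = 55/48
  E: (12/48) * 5 = 60/48
Sum = (48 + 39 + 55 + 60)/48 = 202/48

L = 202/48 = 4.2083 bits/symbol


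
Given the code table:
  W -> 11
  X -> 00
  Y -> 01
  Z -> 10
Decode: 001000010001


Decoding:
00 -> X
10 -> Z
00 -> X
01 -> Y
00 -> X
01 -> Y


Result: XZXYXY


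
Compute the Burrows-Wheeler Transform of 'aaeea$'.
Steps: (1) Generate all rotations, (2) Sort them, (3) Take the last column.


Rotations (sorted):
  0: $aaeea -> last char: a
  1: a$aaee -> last char: e
  2: aaeea$ -> last char: $
  3: aeea$a -> last char: a
  4: ea$aae -> last char: e
  5: eea$aa -> last char: a


BWT = ae$aea


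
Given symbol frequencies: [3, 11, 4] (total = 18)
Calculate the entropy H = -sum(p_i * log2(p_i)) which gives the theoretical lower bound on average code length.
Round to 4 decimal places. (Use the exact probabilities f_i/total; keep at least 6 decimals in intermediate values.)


Per-symbol terms -p_i * log2(p_i) with p_i = f_i/18:
  p = 3/18 = 0.166667: log2(p) = -2.584963, -p*log2(p) = 0.430827
  p = 11/18 = 0.611111: log2(p) = -0.710493, -p*log2(p) = 0.434190
  p = 4/18 = 0.222222: log2(p) = -2.169925, -p*log2(p) = 0.482206
H = 0.430827 + 0.434190 + 0.482206 = 1.347223

H = 1.3472 bits/symbol


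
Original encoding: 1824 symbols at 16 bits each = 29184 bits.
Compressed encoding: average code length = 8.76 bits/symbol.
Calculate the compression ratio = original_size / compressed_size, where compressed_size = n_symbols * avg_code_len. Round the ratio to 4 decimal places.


original_size = n_symbols * orig_bits = 1824 * 16 = 29184 bits
compressed_size = n_symbols * avg_code_len = 1824 * 8.76 = 15978.24 bits
ratio = original_size / compressed_size = 29184 / 15978.24 = 1.8265

Compression ratio = 1.8265


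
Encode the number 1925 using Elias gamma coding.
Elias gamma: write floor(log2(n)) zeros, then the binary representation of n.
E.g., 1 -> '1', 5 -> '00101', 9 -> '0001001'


num_bits = floor(log2(1925)) + 1 = 11
leading_zeros = num_bits - 1 = 10
binary(1925) = 11110000101

Elias gamma(1925) = '0000000000' + '11110000101' = 000000000011110000101 (21 bits)


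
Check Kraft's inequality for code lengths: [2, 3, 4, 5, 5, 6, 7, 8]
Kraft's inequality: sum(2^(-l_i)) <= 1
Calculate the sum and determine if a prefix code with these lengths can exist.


Sum = 2^(-2) + 2^(-3) + 2^(-4) + 2^(-5) + 2^(-5) + 2^(-6) + 2^(-7) + 2^(-8)
    = 0.25 + 0.125 + 0.0625 + 0.03125 + 0.03125 + 0.015625 + 0.0078125 + 0.00390625
    = 135/256 = 0.52734375
Since 0.52734375 <= 1, Kraft's inequality IS satisfied.
A prefix code with these lengths CAN exist.

Kraft sum = 0.52734375. Satisfied.
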